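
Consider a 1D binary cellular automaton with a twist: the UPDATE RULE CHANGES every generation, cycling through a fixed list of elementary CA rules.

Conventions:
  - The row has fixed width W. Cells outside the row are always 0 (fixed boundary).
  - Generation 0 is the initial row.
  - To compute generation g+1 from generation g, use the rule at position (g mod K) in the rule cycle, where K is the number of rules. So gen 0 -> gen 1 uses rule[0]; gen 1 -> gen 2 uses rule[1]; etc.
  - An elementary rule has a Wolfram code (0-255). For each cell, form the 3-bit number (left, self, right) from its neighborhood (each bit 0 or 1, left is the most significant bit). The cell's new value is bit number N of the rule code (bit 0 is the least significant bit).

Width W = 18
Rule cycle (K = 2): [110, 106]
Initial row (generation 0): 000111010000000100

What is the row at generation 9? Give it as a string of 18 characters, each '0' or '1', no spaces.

Gen 0: 000111010000000100
Gen 1 (rule 110): 001101110000001100
Gen 2 (rule 106): 011111010000011100
Gen 3 (rule 110): 110001110000110100
Gen 4 (rule 106): 110011010001111000
Gen 5 (rule 110): 110111110011001000
Gen 6 (rule 106): 111100010111010000
Gen 7 (rule 110): 100100111101110000
Gen 8 (rule 106): 001001100111010000
Gen 9 (rule 110): 011011101101110000

Answer: 011011101101110000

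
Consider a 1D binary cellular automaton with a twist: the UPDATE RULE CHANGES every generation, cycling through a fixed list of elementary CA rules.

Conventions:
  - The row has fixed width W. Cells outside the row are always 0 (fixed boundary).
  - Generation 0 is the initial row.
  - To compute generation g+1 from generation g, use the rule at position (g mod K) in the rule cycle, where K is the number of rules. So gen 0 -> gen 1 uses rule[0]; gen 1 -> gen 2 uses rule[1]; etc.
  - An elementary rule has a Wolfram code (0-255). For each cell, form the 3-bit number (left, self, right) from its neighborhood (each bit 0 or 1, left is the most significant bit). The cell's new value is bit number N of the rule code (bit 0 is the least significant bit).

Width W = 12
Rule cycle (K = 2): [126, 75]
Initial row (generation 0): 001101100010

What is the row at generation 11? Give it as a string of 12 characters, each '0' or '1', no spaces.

Gen 0: 001101100010
Gen 1 (rule 126): 011111110111
Gen 2 (rule 75): 110000010101
Gen 3 (rule 126): 111000111111
Gen 4 (rule 75): 101011100001
Gen 5 (rule 126): 111110110011
Gen 6 (rule 75): 100010110111
Gen 7 (rule 126): 110111111101
Gen 8 (rule 75): 110100000100
Gen 9 (rule 126): 111110001110
Gen 10 (rule 75): 100010111010
Gen 11 (rule 126): 110111101111

Answer: 110111101111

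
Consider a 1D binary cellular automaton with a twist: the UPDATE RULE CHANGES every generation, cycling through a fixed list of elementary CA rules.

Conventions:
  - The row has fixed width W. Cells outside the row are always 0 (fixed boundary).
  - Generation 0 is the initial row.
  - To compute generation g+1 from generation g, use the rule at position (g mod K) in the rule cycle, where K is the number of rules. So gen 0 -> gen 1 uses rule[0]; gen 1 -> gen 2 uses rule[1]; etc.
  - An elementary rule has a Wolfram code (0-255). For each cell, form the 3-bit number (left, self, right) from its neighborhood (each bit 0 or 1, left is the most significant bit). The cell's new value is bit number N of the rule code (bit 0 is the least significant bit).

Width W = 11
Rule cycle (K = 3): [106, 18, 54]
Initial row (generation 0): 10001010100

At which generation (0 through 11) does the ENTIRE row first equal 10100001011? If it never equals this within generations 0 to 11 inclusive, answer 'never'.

Answer: never

Derivation:
Gen 0: 10001010100
Gen 1 (rule 106): 00010101000
Gen 2 (rule 18): 00100000100
Gen 3 (rule 54): 01110001110
Gen 4 (rule 106): 11010011010
Gen 5 (rule 18): 00001100001
Gen 6 (rule 54): 00010010011
Gen 7 (rule 106): 00100100111
Gen 8 (rule 18): 01011011000
Gen 9 (rule 54): 11100100100
Gen 10 (rule 106): 10101001000
Gen 11 (rule 18): 00000110100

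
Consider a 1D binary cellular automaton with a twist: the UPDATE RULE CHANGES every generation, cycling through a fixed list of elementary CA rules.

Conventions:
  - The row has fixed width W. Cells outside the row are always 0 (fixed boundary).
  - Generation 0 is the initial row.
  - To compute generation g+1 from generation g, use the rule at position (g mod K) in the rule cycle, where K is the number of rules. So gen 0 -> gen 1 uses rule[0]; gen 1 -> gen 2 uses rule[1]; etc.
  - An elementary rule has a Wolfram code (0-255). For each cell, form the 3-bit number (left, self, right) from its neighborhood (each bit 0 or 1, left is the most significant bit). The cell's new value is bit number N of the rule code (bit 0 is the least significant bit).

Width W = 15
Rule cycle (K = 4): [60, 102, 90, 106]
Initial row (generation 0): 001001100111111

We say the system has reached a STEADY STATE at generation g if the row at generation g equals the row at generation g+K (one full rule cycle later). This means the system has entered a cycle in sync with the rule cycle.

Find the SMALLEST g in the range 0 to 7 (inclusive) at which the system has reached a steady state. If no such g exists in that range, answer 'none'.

Gen 0: 001001100111111
Gen 1 (rule 60): 001101010100000
Gen 2 (rule 102): 010111111100000
Gen 3 (rule 90): 100100000110000
Gen 4 (rule 106): 001000001110000
Gen 5 (rule 60): 001100001001000
Gen 6 (rule 102): 010100011011000
Gen 7 (rule 90): 100010111011100
Gen 8 (rule 106): 000101101110100
Gen 9 (rule 60): 000111011001110
Gen 10 (rule 102): 001001101010010
Gen 11 (rule 90): 010111100001101

Answer: none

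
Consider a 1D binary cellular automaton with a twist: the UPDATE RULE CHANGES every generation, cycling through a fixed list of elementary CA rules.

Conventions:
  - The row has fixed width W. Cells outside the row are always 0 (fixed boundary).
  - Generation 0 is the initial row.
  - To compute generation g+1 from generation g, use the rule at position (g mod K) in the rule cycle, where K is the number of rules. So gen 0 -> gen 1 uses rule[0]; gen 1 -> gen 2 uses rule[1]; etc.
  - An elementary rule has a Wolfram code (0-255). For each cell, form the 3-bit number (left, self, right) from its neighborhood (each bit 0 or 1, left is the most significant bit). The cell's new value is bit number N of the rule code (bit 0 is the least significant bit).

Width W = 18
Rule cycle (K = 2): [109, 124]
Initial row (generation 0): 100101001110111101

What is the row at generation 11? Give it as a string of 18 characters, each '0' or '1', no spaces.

Answer: 110111010000100101

Derivation:
Gen 0: 100101001110111101
Gen 1 (rule 109): 100111001011100111
Gen 2 (rule 124): 110101101110110101
Gen 3 (rule 109): 111111111011111111
Gen 4 (rule 124): 100000001110000001
Gen 5 (rule 109): 101111101010111101
Gen 6 (rule 124): 111000111111100111
Gen 7 (rule 109): 101010100000100101
Gen 8 (rule 124): 111111110000110111
Gen 9 (rule 109): 100000010110111101
Gen 10 (rule 124): 110000011111100111
Gen 11 (rule 109): 110111010000100101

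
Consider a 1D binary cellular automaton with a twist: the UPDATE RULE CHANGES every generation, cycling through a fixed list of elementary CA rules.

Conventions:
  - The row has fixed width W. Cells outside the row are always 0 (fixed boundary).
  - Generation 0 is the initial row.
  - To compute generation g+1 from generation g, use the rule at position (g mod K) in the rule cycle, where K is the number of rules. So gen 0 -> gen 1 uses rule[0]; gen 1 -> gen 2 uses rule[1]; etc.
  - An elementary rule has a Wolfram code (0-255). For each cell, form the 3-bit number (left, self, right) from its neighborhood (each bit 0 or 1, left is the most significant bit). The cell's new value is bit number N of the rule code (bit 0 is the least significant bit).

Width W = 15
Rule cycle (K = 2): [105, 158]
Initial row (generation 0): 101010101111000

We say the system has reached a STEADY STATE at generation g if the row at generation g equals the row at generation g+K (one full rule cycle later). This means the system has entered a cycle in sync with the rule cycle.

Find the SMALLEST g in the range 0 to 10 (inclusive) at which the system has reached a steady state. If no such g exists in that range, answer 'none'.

Answer: none

Derivation:
Gen 0: 101010101111000
Gen 1 (rule 105): 010101011001011
Gen 2 (rule 158): 110101010111010
Gen 3 (rule 105): 111010101101100
Gen 4 (rule 158): 110010101001010
Gen 5 (rule 105): 110001010000100
Gen 6 (rule 158): 101011011001110
Gen 7 (rule 105): 010111111001010
Gen 8 (rule 158): 110111110111011
Gen 9 (rule 105): 111100011101111
Gen 10 (rule 158): 111010111001110
Gen 11 (rule 105): 101101101001010
Gen 12 (rule 158): 101001001111011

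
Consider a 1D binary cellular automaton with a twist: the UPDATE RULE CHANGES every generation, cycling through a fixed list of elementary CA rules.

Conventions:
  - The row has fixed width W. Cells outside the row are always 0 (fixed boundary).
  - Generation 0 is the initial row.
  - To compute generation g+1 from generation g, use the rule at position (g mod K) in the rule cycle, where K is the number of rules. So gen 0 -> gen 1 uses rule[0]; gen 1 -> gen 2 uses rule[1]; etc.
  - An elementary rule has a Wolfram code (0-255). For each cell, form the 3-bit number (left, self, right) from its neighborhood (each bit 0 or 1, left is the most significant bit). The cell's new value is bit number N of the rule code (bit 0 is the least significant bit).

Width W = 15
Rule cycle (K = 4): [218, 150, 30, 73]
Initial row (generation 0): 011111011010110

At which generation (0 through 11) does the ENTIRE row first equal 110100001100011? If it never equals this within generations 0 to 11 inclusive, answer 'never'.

Answer: 4

Derivation:
Gen 0: 011111011010110
Gen 1 (rule 218): 111111011000111
Gen 2 (rule 150): 011110000101010
Gen 3 (rule 30): 110001001101011
Gen 4 (rule 73): 110100001100011
Gen 5 (rule 218): 110010011110111
Gen 6 (rule 150): 001111101100010
Gen 7 (rule 30): 011000001010111
Gen 8 (rule 73): 011011100000101
Gen 9 (rule 218): 111011110001000
Gen 10 (rule 150): 010001101011100
Gen 11 (rule 30): 111011001010010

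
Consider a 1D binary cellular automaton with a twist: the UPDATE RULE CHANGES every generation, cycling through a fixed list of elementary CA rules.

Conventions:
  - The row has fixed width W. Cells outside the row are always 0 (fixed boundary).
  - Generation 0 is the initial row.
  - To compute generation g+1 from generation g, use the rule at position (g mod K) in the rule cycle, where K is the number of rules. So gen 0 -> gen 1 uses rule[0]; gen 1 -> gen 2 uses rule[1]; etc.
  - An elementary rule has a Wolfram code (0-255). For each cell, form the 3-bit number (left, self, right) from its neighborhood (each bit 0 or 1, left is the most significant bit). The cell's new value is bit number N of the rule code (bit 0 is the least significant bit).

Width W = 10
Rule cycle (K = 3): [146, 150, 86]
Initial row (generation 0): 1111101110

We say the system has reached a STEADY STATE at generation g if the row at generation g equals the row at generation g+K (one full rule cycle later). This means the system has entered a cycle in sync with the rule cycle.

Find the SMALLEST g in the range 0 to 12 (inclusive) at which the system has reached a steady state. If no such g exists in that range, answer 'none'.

Gen 0: 1111101110
Gen 1 (rule 146): 0111000101
Gen 2 (rule 150): 1010101101
Gen 3 (rule 86): 1010100101
Gen 4 (rule 146): 0000011000
Gen 5 (rule 150): 0000100100
Gen 6 (rule 86): 0001111110
Gen 7 (rule 146): 0010111101
Gen 8 (rule 150): 0110011001
Gen 9 (rule 86): 1011101111
Gen 10 (rule 146): 0001000110
Gen 11 (rule 150): 0011101001
Gen 12 (rule 86): 0100101111
Gen 13 (rule 146): 1011000110
Gen 14 (rule 150): 1000101001
Gen 15 (rule 86): 1101101111

Answer: none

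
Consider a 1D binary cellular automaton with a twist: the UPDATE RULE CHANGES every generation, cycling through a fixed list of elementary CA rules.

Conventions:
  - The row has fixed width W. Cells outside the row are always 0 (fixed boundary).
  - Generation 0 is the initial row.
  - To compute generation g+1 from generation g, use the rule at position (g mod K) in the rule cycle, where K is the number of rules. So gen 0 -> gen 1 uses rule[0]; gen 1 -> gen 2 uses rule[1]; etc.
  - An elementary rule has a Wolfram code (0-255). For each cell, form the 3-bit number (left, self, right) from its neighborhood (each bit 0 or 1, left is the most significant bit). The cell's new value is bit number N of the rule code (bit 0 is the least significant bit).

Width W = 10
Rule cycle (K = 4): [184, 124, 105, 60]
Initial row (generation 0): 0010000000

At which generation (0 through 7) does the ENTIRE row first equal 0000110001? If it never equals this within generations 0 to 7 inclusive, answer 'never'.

Gen 0: 0010000000
Gen 1 (rule 184): 0001000000
Gen 2 (rule 124): 0001100000
Gen 3 (rule 105): 1101101111
Gen 4 (rule 60): 1011011000
Gen 5 (rule 184): 0110110100
Gen 6 (rule 124): 0111111110
Gen 7 (rule 105): 0100000010

Answer: never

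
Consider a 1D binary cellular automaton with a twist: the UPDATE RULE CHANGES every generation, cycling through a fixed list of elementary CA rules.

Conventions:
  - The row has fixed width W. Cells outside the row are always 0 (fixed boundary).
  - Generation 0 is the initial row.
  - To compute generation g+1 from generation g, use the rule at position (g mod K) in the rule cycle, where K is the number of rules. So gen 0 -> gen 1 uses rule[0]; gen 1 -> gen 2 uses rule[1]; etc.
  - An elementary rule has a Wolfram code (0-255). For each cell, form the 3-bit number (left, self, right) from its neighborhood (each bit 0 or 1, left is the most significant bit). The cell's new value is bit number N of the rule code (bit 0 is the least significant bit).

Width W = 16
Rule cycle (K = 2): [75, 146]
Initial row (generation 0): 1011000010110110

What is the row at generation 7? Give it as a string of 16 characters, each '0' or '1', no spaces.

Gen 0: 1011000010110110
Gen 1 (rule 75): 0011011100110110
Gen 2 (rule 146): 0100001011000001
Gen 3 (rule 75): 1001110011011110
Gen 4 (rule 146): 0110101100001101
Gen 5 (rule 75): 1110001101111100
Gen 6 (rule 146): 0101010000111010
Gen 7 (rule 75): 1000000111101000

Answer: 1000000111101000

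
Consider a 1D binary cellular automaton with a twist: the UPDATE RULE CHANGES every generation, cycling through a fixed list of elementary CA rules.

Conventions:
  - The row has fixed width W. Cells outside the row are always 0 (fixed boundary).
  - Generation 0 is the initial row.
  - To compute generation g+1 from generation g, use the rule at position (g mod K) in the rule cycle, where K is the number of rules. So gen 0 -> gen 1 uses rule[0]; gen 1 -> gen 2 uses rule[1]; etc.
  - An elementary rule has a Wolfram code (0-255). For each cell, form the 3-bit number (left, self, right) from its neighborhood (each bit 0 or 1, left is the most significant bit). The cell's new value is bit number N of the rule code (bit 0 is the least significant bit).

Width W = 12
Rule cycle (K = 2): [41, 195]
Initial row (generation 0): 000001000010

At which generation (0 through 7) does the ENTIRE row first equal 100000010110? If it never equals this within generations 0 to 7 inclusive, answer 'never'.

Answer: 7

Derivation:
Gen 0: 000001000010
Gen 1 (rule 41): 111100011000
Gen 2 (rule 195): 011101101011
Gen 3 (rule 41): 010011010110
Gen 4 (rule 195): 100101000010
Gen 5 (rule 41): 000010011000
Gen 6 (rule 195): 111100101011
Gen 7 (rule 41): 100000010110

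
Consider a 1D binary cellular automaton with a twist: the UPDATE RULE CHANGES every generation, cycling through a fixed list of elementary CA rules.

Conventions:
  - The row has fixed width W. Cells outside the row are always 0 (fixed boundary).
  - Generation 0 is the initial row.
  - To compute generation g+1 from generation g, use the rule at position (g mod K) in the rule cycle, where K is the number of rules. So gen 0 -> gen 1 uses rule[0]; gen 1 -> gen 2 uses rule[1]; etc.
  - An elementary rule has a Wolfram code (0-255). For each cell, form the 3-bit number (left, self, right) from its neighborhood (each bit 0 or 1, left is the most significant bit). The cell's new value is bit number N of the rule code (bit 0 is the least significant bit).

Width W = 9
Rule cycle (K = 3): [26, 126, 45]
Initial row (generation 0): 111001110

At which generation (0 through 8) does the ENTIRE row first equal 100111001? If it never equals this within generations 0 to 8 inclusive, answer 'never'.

Gen 0: 111001110
Gen 1 (rule 26): 100111001
Gen 2 (rule 126): 111101111
Gen 3 (rule 45): 100011000
Gen 4 (rule 26): 010110100
Gen 5 (rule 126): 111111110
Gen 6 (rule 45): 100000000
Gen 7 (rule 26): 010000000
Gen 8 (rule 126): 111000000

Answer: 1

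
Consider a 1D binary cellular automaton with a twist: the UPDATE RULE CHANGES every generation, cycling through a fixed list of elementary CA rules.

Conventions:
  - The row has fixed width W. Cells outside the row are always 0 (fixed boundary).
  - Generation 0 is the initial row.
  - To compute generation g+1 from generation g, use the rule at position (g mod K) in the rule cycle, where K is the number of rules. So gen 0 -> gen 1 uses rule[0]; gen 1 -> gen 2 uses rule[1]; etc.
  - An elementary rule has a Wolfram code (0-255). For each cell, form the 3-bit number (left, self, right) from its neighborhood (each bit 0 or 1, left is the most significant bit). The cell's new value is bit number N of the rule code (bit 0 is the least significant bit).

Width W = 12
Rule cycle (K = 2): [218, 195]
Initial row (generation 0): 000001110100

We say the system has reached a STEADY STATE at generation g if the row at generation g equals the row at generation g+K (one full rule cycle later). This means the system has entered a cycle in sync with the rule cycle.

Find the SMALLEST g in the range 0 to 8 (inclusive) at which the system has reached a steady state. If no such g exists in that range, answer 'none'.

Gen 0: 000001110100
Gen 1 (rule 218): 000011110010
Gen 2 (rule 195): 111101110100
Gen 3 (rule 218): 111101110010
Gen 4 (rule 195): 011100110100
Gen 5 (rule 218): 111111110010
Gen 6 (rule 195): 011111110100
Gen 7 (rule 218): 111111110010
Gen 8 (rule 195): 011111110100
Gen 9 (rule 218): 111111110010
Gen 10 (rule 195): 011111110100

Answer: 5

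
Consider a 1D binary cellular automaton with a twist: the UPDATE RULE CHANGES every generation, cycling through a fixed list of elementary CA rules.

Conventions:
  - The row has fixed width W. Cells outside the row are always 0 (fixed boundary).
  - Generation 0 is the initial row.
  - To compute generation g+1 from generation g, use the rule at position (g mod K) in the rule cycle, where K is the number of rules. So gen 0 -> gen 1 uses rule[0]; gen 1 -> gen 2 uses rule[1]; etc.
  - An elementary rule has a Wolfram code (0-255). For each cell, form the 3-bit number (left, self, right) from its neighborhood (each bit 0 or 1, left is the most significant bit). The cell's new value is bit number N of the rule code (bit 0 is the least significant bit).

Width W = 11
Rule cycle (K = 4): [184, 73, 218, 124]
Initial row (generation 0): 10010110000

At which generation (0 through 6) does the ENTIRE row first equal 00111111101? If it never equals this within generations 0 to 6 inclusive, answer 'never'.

Gen 0: 10010110000
Gen 1 (rule 184): 01001101000
Gen 2 (rule 73): 00001100011
Gen 3 (rule 218): 00011110111
Gen 4 (rule 124): 00010011101
Gen 5 (rule 184): 00001011010
Gen 6 (rule 73): 11100011000

Answer: never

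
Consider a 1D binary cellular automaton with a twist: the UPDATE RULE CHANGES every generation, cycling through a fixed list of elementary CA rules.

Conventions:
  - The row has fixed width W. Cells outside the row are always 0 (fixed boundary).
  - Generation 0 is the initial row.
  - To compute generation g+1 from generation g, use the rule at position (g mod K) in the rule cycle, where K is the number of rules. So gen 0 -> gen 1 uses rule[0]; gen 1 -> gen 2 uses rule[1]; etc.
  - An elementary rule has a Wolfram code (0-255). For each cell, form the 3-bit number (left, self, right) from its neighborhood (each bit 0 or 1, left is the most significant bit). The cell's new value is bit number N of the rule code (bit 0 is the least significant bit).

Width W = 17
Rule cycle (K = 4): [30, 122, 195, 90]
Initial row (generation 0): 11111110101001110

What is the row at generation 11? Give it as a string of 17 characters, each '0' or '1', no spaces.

Answer: 10100100000110111

Derivation:
Gen 0: 11111110101001110
Gen 1 (rule 30): 10000000101111001
Gen 2 (rule 122): 01000001011001110
Gen 3 (rule 195): 10011110001010110
Gen 4 (rule 90): 01110011010000111
Gen 5 (rule 30): 11001110011001100
Gen 6 (rule 122): 11111011111111110
Gen 7 (rule 195): 01111001111111110
Gen 8 (rule 90): 11001111000000011
Gen 9 (rule 30): 10111000100000110
Gen 10 (rule 122): 01101101010001111
Gen 11 (rule 195): 10100100000110111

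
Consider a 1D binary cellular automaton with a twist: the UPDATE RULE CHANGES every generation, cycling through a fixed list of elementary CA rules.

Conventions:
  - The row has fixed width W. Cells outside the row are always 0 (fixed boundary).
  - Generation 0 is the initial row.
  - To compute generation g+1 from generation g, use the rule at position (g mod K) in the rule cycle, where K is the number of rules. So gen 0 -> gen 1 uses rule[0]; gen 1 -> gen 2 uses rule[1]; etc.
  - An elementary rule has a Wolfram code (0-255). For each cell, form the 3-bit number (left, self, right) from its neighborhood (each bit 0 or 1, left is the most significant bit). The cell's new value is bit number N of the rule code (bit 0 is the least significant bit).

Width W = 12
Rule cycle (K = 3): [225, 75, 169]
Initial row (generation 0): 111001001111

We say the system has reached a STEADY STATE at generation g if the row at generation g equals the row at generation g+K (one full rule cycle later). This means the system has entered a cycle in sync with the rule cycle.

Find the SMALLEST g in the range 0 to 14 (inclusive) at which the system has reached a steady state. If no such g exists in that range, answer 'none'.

Answer: none

Derivation:
Gen 0: 111001001111
Gen 1 (rule 225): 011000000111
Gen 2 (rule 75): 111011111101
Gen 3 (rule 169): 110111111010
Gen 4 (rule 225): 011011111100
Gen 5 (rule 75): 111010000101
Gen 6 (rule 169): 110100110010
Gen 7 (rule 225): 011000010000
Gen 8 (rule 75): 111011100111
Gen 9 (rule 169): 110111000110
Gen 10 (rule 225): 011011010010
Gen 11 (rule 75): 111011000100
Gen 12 (rule 169): 110110010001
Gen 13 (rule 225): 011010000100
Gen 14 (rule 75): 111000111001
Gen 15 (rule 169): 110010110000
Gen 16 (rule 225): 010001010111
Gen 17 (rule 75): 100110000101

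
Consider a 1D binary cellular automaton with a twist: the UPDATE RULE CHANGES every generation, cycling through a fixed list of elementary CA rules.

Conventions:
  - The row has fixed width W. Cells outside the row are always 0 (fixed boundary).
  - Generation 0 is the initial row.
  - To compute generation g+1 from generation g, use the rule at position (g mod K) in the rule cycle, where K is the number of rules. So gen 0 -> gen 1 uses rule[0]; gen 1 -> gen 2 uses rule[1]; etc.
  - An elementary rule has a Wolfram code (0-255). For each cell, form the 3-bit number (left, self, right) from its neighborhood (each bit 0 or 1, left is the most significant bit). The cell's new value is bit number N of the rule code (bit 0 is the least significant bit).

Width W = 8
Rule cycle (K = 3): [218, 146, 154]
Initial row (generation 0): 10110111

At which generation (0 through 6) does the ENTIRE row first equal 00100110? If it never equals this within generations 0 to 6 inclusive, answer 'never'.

Answer: never

Derivation:
Gen 0: 10110111
Gen 1 (rule 218): 00110111
Gen 2 (rule 146): 01000010
Gen 3 (rule 154): 10100101
Gen 4 (rule 218): 00011000
Gen 5 (rule 146): 00100100
Gen 6 (rule 154): 01011010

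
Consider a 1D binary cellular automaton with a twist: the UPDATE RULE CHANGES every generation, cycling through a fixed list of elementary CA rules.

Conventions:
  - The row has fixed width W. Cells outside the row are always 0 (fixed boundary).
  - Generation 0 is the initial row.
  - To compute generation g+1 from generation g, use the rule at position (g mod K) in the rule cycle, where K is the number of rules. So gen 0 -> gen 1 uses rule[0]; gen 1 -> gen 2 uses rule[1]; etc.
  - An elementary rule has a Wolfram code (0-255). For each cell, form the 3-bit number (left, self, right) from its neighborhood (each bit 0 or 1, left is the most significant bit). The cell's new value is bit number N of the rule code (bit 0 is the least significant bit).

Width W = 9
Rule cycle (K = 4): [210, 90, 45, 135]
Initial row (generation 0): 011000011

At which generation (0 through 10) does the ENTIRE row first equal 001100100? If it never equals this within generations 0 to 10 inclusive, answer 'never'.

Gen 0: 011000011
Gen 1 (rule 210): 101100101
Gen 2 (rule 90): 001111000
Gen 3 (rule 45): 101000011
Gen 4 (rule 135): 101011100
Gen 5 (rule 210): 000001110
Gen 6 (rule 90): 000011011
Gen 7 (rule 45): 111010110
Gen 8 (rule 135): 010010000
Gen 9 (rule 210): 101101000
Gen 10 (rule 90): 001100100

Answer: 10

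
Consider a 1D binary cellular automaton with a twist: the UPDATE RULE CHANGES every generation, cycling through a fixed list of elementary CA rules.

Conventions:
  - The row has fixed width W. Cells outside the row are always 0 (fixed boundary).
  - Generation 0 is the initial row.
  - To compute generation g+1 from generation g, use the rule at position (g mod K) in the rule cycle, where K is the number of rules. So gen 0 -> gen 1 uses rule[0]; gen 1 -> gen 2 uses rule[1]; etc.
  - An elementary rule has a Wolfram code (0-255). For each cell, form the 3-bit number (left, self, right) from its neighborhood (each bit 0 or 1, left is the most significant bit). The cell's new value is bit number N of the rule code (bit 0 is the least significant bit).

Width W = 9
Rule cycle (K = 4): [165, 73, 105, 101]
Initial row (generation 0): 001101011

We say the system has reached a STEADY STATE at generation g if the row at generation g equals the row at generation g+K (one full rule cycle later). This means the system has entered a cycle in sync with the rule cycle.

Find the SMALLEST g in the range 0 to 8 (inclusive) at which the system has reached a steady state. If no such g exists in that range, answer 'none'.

Answer: 1

Derivation:
Gen 0: 001101011
Gen 1 (rule 165): 100011100
Gen 2 (rule 73): 001010101
Gen 3 (rule 105): 100101010
Gen 4 (rule 101): 100111110
Gen 5 (rule 165): 100011100
Gen 6 (rule 73): 001010101
Gen 7 (rule 105): 100101010
Gen 8 (rule 101): 100111110
Gen 9 (rule 165): 100011100
Gen 10 (rule 73): 001010101
Gen 11 (rule 105): 100101010
Gen 12 (rule 101): 100111110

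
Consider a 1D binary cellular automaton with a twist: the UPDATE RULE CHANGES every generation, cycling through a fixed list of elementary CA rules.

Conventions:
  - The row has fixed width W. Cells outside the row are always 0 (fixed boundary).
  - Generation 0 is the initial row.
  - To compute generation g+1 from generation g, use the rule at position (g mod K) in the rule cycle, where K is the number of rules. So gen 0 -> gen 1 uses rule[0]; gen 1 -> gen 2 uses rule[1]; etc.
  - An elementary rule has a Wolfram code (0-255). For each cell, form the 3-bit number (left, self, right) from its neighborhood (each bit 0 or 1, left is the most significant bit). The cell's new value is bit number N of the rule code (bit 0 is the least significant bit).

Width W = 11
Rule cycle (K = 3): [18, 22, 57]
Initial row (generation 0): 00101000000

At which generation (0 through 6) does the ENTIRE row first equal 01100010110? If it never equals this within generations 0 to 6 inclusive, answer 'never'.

Answer: never

Derivation:
Gen 0: 00101000000
Gen 1 (rule 18): 01000100000
Gen 2 (rule 22): 11101110000
Gen 3 (rule 57): 10011001111
Gen 4 (rule 18): 01100110000
Gen 5 (rule 22): 10011001000
Gen 6 (rule 57): 01010100111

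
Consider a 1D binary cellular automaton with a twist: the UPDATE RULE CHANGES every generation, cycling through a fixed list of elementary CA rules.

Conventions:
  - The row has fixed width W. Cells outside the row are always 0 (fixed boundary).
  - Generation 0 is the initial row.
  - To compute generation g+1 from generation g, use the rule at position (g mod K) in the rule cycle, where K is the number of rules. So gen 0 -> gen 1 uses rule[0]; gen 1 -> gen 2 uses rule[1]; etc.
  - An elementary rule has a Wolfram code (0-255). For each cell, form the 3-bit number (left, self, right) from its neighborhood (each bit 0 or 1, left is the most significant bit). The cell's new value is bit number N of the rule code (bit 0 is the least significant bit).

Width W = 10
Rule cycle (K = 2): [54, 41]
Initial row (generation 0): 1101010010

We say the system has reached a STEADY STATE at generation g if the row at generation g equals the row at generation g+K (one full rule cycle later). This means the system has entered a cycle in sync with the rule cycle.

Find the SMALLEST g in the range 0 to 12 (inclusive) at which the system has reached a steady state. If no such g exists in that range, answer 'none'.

Gen 0: 1101010010
Gen 1 (rule 54): 0011111111
Gen 2 (rule 41): 1010000000
Gen 3 (rule 54): 1111000000
Gen 4 (rule 41): 1000011111
Gen 5 (rule 54): 1100100000
Gen 6 (rule 41): 1000001111
Gen 7 (rule 54): 1100010000
Gen 8 (rule 41): 1001000111
Gen 9 (rule 54): 1111101000
Gen 10 (rule 41): 1000010011
Gen 11 (rule 54): 1100111100
Gen 12 (rule 41): 1000100001
Gen 13 (rule 54): 1101110011
Gen 14 (rule 41): 1011000010

Answer: none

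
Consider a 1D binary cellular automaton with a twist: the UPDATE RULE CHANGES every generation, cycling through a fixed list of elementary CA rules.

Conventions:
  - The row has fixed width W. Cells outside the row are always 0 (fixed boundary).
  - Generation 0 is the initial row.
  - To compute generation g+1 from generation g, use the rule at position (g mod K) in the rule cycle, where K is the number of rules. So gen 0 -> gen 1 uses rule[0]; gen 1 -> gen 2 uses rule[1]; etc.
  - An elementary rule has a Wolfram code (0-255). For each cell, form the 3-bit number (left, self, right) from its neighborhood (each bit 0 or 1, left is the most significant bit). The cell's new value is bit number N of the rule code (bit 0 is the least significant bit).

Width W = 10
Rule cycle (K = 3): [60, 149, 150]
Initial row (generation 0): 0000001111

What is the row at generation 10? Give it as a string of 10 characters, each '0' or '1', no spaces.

Answer: 0111011000

Derivation:
Gen 0: 0000001111
Gen 1 (rule 60): 0000001000
Gen 2 (rule 149): 1111101111
Gen 3 (rule 150): 0111000110
Gen 4 (rule 60): 0100100101
Gen 5 (rule 149): 0110110101
Gen 6 (rule 150): 1000000101
Gen 7 (rule 60): 1100000111
Gen 8 (rule 149): 0011110010
Gen 9 (rule 150): 0101101111
Gen 10 (rule 60): 0111011000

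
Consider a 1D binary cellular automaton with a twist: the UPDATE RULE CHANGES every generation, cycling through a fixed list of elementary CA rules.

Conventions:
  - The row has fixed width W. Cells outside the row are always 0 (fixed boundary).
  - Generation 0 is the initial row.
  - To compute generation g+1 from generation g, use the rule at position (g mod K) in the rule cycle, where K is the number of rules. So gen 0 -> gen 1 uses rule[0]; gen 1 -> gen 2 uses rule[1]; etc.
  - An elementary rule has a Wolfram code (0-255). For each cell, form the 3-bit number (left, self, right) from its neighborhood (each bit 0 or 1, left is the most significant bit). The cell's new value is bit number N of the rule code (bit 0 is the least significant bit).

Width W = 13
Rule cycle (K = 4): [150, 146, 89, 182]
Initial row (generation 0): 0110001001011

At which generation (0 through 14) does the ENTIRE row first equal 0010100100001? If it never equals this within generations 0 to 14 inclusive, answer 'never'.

Gen 0: 0110001001011
Gen 1 (rule 150): 1001011111000
Gen 2 (rule 146): 0110001110100
Gen 3 (rule 89): 0111101010011
Gen 4 (rule 182): 1011011111100
Gen 5 (rule 150): 1000001111010
Gen 6 (rule 146): 0100010110001
Gen 7 (rule 89): 0011000111100
Gen 8 (rule 182): 0100101011010
Gen 9 (rule 150): 1111101000011
Gen 10 (rule 146): 0111000100100
Gen 11 (rule 89): 0101110010011
Gen 12 (rule 182): 1110101111100
Gen 13 (rule 150): 0100100111010
Gen 14 (rule 146): 1011011010001

Answer: never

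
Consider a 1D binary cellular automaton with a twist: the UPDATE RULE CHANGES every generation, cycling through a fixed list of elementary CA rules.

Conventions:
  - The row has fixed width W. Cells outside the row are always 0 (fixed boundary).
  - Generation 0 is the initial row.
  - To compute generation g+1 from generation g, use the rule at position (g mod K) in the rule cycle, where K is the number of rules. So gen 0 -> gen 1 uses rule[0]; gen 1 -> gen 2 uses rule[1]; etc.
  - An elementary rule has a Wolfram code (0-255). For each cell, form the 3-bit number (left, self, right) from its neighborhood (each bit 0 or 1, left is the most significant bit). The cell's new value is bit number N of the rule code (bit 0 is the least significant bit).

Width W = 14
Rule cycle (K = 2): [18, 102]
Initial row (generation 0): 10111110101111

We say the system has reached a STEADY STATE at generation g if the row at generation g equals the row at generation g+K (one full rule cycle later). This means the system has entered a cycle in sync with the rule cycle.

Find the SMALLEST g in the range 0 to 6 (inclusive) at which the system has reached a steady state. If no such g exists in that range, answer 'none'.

Gen 0: 10111110101111
Gen 1 (rule 18): 00000000000000
Gen 2 (rule 102): 00000000000000
Gen 3 (rule 18): 00000000000000
Gen 4 (rule 102): 00000000000000
Gen 5 (rule 18): 00000000000000
Gen 6 (rule 102): 00000000000000
Gen 7 (rule 18): 00000000000000
Gen 8 (rule 102): 00000000000000

Answer: 1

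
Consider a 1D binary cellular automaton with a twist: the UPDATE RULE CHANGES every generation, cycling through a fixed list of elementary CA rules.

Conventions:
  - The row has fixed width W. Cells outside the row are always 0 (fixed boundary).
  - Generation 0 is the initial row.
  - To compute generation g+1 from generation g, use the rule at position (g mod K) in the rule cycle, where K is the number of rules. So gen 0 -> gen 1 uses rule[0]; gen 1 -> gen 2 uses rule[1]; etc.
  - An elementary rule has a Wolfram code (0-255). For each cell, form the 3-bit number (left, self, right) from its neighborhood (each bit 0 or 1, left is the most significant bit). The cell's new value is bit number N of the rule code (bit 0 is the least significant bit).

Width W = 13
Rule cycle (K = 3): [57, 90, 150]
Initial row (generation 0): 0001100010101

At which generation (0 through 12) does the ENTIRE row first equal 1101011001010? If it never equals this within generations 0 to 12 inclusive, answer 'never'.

Answer: 1

Derivation:
Gen 0: 0001100010101
Gen 1 (rule 57): 1101011001010
Gen 2 (rule 90): 1100011110001
Gen 3 (rule 150): 0010101101011
Gen 4 (rule 57): 1001011010110
Gen 5 (rule 90): 0110011000111
Gen 6 (rule 150): 1001100101010
Gen 7 (rule 57): 0101010010101
Gen 8 (rule 90): 1000001100000
Gen 9 (rule 150): 1100010010000
Gen 10 (rule 57): 1011001001111
Gen 11 (rule 90): 0011110111001
Gen 12 (rule 150): 0101100010111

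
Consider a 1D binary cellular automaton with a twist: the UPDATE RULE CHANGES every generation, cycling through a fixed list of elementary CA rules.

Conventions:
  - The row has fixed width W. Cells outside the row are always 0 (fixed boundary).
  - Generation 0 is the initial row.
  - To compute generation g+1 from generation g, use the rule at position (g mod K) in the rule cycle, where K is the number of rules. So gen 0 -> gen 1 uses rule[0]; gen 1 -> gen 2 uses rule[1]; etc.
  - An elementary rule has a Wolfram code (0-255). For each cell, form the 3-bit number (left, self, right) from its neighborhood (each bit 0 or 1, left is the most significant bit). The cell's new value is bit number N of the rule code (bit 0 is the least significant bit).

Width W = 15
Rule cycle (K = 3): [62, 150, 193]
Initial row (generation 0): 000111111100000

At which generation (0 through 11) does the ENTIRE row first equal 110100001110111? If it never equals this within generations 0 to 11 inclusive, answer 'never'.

Answer: never

Derivation:
Gen 0: 000111111100000
Gen 1 (rule 62): 001100000010000
Gen 2 (rule 150): 010010000111000
Gen 3 (rule 193): 000000110011011
Gen 4 (rule 62): 000001101110110
Gen 5 (rule 150): 000010000100001
Gen 6 (rule 193): 111000110001100
Gen 7 (rule 62): 100101101011010
Gen 8 (rule 150): 111100001000011
Gen 9 (rule 193): 011101100011001
Gen 10 (rule 62): 110011010110111
Gen 11 (rule 150): 001100010000010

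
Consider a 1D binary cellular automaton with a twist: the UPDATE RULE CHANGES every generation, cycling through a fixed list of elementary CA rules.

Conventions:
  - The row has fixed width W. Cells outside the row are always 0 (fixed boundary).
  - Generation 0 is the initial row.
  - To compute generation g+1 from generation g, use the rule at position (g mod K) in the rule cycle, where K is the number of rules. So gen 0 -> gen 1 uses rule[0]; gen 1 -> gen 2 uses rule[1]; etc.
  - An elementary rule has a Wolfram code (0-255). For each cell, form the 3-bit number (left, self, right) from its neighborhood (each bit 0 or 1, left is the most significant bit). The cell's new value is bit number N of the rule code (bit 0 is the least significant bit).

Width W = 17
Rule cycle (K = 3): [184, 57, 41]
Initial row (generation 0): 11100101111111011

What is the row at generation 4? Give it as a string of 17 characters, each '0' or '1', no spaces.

Answer: 00101010111010101

Derivation:
Gen 0: 11100101111111011
Gen 1 (rule 184): 11010011111110110
Gen 2 (rule 57): 10101010000001101
Gen 3 (rule 41): 01010100111101010
Gen 4 (rule 184): 00101010111010101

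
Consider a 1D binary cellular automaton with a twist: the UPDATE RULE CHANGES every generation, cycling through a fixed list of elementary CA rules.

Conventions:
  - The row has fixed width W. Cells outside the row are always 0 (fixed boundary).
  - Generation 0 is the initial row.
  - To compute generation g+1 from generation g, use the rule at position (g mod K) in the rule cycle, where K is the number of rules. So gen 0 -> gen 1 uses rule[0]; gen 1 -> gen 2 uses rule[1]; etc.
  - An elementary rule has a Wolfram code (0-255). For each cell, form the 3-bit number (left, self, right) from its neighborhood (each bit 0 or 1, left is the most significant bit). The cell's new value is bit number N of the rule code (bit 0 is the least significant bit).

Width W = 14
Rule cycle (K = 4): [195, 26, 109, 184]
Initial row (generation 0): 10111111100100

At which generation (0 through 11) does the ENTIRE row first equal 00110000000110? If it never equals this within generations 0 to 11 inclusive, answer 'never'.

Answer: 2

Derivation:
Gen 0: 10111111100100
Gen 1 (rule 195): 00011111101001
Gen 2 (rule 26): 00110000000110
Gen 3 (rule 109): 10110111110110
Gen 4 (rule 184): 01101111101101
Gen 5 (rule 195): 10100111100100
Gen 6 (rule 26): 00011100011010
Gen 7 (rule 109): 11010101011110
Gen 8 (rule 184): 10101010111101
Gen 9 (rule 195): 00000000011100
Gen 10 (rule 26): 00000000110010
Gen 11 (rule 109): 11111110110010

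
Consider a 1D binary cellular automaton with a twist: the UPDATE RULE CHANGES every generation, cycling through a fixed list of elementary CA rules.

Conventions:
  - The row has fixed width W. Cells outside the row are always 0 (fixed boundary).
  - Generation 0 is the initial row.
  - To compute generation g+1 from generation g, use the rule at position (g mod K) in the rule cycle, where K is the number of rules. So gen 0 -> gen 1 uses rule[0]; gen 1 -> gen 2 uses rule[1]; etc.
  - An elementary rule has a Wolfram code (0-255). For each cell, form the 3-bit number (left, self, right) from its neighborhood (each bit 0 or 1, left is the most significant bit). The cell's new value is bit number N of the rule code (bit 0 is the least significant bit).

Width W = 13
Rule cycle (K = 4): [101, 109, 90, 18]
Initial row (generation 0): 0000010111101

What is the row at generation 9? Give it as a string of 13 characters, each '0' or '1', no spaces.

Answer: 1111001011101

Derivation:
Gen 0: 0000010111101
Gen 1 (rule 101): 1111011000111
Gen 2 (rule 109): 1001111010101
Gen 3 (rule 90): 0111001000000
Gen 4 (rule 18): 1000110100000
Gen 5 (rule 101): 1010011101111
Gen 6 (rule 109): 1110010111001
Gen 7 (rule 90): 1011100101110
Gen 8 (rule 18): 0000011000001
Gen 9 (rule 101): 1111001011101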